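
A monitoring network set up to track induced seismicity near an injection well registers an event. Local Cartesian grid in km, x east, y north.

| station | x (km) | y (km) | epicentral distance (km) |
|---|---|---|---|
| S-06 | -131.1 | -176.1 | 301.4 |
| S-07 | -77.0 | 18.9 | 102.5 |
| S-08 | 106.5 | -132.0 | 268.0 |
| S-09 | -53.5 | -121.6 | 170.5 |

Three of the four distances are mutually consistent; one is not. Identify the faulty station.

S-09

Solve using three stations at a time. Using S-06, S-07, S-08 (subtract circle equations pairwise → linear system) gives (x, y) ≈ (-20.2, 104.1).
Distances from that point to each station vs reported:
  S-06: calculated 301.4 vs reported 301.4 → residual 0.0 km
  S-07: calculated 102.4 vs reported 102.5 → residual 0.1 km
  S-08: calculated 268.0 vs reported 268.0 → residual 0.0 km
  S-09: calculated 228.2 vs reported 170.5 → residual 57.7 km
S-06, S-07, S-08 are mutually consistent (residuals ≈ 0); S-09 is off by 57.7 km.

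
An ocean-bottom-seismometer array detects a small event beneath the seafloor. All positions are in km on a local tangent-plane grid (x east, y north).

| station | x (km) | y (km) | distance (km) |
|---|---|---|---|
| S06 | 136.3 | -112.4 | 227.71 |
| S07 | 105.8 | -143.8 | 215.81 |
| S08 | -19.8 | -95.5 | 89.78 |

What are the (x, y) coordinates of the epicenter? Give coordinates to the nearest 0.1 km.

-73.3 km east, -23.4 km north

Circle about each station: (x − 136.3)² + (y + 112.4)² = 227.71²; (x − 105.8)² + (y + 143.8)² = 215.81²; (x + 19.8)² + (y + 95.5)² = 89.78².
Subtracting pairs of circle equations eliminates x²+y² and gives linear equations (the radical axes):
-61.0 x − 62.8 y = 5938.52
-312.2 x + 33.8 y = 22092.24
Solving the 2×2 system: x ≈ -73.3, y ≈ -23.4 km.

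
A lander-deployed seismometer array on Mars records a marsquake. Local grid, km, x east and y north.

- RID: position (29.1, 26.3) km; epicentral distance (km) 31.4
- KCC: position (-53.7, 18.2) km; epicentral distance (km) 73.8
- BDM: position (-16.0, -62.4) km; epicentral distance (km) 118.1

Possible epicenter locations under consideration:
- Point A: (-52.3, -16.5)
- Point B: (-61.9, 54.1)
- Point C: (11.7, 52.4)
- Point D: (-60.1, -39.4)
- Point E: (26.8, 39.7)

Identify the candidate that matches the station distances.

Point C

For each candidate, compare |candidate − station| to the reported distance:
Point A: residuals RID 60.6, KCC 39.1, BDM 59.6 → max 60.6 km
Point B: residuals RID 63.8, KCC 37.0, BDM 7.1 → max 63.8 km
Point C: residuals RID 0.0, KCC 0.0, BDM 0.0 → max 0.0 km
Point D: residuals RID 79.4, KCC 15.8, BDM 68.4 → max 79.4 km
Point E: residuals RID 17.8, KCC 9.5, BDM 7.4 → max 17.8 km
Only Point C has all residuals ≈ 0.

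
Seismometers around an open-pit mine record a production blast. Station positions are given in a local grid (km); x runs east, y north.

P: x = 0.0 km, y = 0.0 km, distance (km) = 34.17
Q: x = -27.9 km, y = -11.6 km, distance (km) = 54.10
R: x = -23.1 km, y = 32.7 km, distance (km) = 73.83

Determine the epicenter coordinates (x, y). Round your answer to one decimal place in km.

24.9 km east, -23.4 km north

Circle about each station: x² + y² = 34.17²; (x + 27.9)² + (y + 11.6)² = 54.10²; (x + 23.1)² + (y − 32.7)² = 73.83².
Subtracting the P equation from the Q and R equations removes the quadratic terms:
-55.8 x − 23.2 y = -846.25
-46.2 x + 65.4 y = -2680.38
Solving the 2×2 system: x ≈ 24.9, y ≈ -23.4 km.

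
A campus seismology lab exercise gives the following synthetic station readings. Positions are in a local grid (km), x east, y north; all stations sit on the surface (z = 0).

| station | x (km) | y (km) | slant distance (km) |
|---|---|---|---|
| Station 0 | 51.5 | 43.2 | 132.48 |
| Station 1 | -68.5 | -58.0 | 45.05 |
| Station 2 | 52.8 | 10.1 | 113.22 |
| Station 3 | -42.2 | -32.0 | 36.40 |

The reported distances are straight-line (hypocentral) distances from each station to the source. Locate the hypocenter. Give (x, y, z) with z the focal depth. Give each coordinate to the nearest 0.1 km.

Each station gives a sphere (x−x_i)² + (y−y_i)² + z² = d_i² (stations at z=0).
Subtracting the Station 0 sphere from Station 1 and Station 2: z² cancels, leaving linear equations in x and y:
-240.0 x − 202.4 y = 19059.21
2.6 x − 66.2 y = 3103.54
Solving: x ≈ -38.598, y ≈ -48.397 km (keep extra digits for the depth step; rounded: -38.6, -48.4).
Then from the Station 0 sphere: z² = 132.48² − (x − 51.5)² − (y − 43.2)² with x = -38.598, y = -48.397, so z ≈ 32.300 ≈ 32.3 km.

x ≈ -38.6 km, y ≈ -48.4 km, depth ≈ 32.3 km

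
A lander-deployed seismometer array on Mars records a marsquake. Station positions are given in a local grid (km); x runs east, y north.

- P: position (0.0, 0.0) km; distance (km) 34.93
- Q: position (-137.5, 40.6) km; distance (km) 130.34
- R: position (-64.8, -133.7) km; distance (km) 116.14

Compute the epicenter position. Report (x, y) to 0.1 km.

Circle about each station: x² + y² = 34.93²; (x + 137.5)² + (y − 40.6)² = 130.34²; (x + 64.8)² + (y + 133.7)² = 116.14².
Subtracting the P equation from the Q and R equations removes the quadratic terms:
-275.0 x + 81.2 y = 4786.20
-129.6 x − 267.4 y = 9806.34
Solving the 2×2 system: x ≈ -24.7, y ≈ -24.7 km.

(-24.7, -24.7)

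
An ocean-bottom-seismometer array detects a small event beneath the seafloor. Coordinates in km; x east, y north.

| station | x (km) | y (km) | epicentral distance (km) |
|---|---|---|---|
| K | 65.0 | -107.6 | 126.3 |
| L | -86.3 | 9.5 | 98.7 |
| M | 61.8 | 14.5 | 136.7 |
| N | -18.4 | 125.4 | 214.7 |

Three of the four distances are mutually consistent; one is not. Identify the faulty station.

Solve using three stations at a time. Using K, L, N (subtract circle equations pairwise → linear system) gives (x, y) ≈ (-59.3, -85.3).
Distances from that point to each station vs reported:
  K: calculated 126.2 vs reported 126.3 → residual 0.1 km
  L: calculated 98.6 vs reported 98.7 → residual 0.1 km
  M: calculated 156.9 vs reported 136.7 → residual 20.2 km
  N: calculated 214.7 vs reported 214.7 → residual 0.0 km
K, L, N are mutually consistent (residuals ≈ 0); M is off by 20.2 km.

M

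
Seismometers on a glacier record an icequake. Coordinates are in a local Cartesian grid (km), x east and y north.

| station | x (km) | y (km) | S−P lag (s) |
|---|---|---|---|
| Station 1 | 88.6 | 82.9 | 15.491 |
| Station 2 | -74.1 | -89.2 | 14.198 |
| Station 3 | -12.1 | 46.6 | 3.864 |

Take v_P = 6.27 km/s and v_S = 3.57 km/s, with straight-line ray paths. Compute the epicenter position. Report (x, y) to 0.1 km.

(-20.9, 15.8)

Distance from S−P lag: d = Δt · v_P v_S / (v_P − v_S) = Δt · (6.27·3.57)/(6.27−3.57) ≈ 8.2903·Δt.
So d_Station 1 = 128.43, d_Station 2 = 117.71, d_Station 3 = 32.03 km.
Circle about each station: (x − 88.6)² + (y − 82.9)² = 128.43²; (x + 74.1)² + (y + 89.2)² = 117.71²; (x + 12.1)² + (y − 46.6)² = 32.03².
Subtracting pairs of circle equations eliminates x²+y² and gives linear equations (the radical axes):
-325.4 x − 344.2 y = 1363.70
-201.4 x − 72.6 y = 3063.94
Solving the 2×2 system: x ≈ -20.9, y ≈ 15.8 km.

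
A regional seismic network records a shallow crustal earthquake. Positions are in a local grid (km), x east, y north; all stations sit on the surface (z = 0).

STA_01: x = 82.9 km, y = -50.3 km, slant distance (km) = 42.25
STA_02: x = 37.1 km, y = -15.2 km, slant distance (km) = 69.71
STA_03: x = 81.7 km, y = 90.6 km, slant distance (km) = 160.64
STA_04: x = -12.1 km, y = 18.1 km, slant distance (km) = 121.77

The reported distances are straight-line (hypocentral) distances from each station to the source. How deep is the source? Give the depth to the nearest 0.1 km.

Each station gives a sphere (x−x_i)² + (y−y_i)² + z² = d_i² (stations at z=0).
Subtracting the STA_01 sphere from STA_02 and STA_03: z² cancels, leaving linear equations in x and y:
-91.6 x + 70.2 y = -10869.47
-2.4 x + 281.8 y = -18539.40
Solving: x ≈ 68.691, y ≈ -65.204 km (keep extra digits for the depth step; rounded: 68.7, -65.2).
Then from the STA_01 sphere: z² = 42.25² − (x − 82.9)² − (y + 50.3)² with x = 68.691, y = -65.204, so z ≈ 36.892 ≈ 36.9 km.
Check against STA_04 (with the unrounded solution): distance 121.77 ≈ 121.77 km. ✓

depth ≈ 36.9 km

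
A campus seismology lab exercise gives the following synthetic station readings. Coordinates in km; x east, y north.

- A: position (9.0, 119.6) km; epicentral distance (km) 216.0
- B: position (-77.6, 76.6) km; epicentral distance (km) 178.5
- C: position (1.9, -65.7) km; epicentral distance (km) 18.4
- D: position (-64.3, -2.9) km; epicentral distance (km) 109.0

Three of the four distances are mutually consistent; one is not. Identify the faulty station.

A

Solve using three stations at a time. Using B, C, D (subtract circle equations pairwise → linear system) gives (x, y) ≈ (18.4, -73.9).
Distances from that point to each station vs reported:
  A: calculated 193.7 vs reported 216.0 → residual 22.3 km
  B: calculated 178.5 vs reported 178.5 → residual 0.0 km
  C: calculated 18.5 vs reported 18.4 → residual 0.1 km
  D: calculated 109.0 vs reported 109.0 → residual 0.0 km
B, C, D are mutually consistent (residuals ≈ 0); A is off by 22.3 km.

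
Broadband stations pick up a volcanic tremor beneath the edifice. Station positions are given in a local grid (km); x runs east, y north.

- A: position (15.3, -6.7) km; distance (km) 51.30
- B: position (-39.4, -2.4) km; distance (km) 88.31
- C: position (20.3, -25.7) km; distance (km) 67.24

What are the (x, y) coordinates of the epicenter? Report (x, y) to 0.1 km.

(38.6, 39.0)

Circle about each station: (x − 15.3)² + (y + 6.7)² = 51.30²; (x + 39.4)² + (y + 2.4)² = 88.31²; (x − 20.3)² + (y + 25.7)² = 67.24².
Subtracting the A equation from the B and C equations removes the quadratic terms:
-109.4 x + 8.6 y = -3887.83
10.0 x − 38.0 y = -1095.93
Solving the 2×2 system: x ≈ 38.6, y ≈ 39.0 km.
Check against A (with the unrounded x, y): √((x − 15.3)²+(y + 6.7)²) = 51.30 ≈ 51.30 km. ✓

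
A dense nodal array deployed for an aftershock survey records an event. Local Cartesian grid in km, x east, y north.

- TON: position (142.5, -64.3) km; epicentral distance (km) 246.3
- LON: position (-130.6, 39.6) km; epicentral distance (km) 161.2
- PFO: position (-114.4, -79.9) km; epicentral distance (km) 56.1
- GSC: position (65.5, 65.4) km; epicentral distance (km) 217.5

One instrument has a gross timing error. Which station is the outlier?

TON

Solve using three stations at a time. Using LON, PFO, GSC (subtract circle equations pairwise → linear system) gives (x, y) ≈ (-65.8, -108.0).
Distances from that point to each station vs reported:
  TON: calculated 212.8 vs reported 246.3 → residual 33.5 km
  LON: calculated 161.2 vs reported 161.2 → residual 0.0 km
  PFO: calculated 56.2 vs reported 56.1 → residual 0.1 km
  GSC: calculated 217.5 vs reported 217.5 → residual 0.0 km
LON, PFO, GSC are mutually consistent (residuals ≈ 0); TON is off by 33.5 km.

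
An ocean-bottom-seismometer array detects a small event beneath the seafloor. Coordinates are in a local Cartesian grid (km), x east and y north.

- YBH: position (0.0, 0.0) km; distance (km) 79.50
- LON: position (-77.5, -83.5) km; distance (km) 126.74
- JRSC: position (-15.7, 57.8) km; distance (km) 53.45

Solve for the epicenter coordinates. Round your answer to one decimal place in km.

Circle about each station: x² + y² = 79.50²; (x + 77.5)² + (y + 83.5)² = 126.74²; (x + 15.7)² + (y − 57.8)² = 53.45².
Subtracting pairs of circle equations eliminates x²+y² and gives linear equations (the radical axes):
-155.0 x − 167.0 y = 3235.72
-31.4 x + 115.6 y = 7050.68
Solving the 2×2 system: x ≈ -67.0, y ≈ 42.8 km.

x ≈ -67.0 km, y ≈ 42.8 km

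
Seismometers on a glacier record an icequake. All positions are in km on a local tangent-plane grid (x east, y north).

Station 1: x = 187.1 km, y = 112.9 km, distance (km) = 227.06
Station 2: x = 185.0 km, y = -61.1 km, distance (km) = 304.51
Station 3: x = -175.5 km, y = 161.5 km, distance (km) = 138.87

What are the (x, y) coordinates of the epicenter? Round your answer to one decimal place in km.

Circle about each station: (x − 187.1)² + (y − 112.9)² = 227.06²; (x − 185.0)² + (y + 61.1)² = 304.51²; (x + 175.5)² + (y − 161.5)² = 138.87².
Subtracting pairs of circle equations eliminates x²+y² and gives linear equations (the radical axes):
-4.2 x − 348.0 y = -50964.71
-725.2 x + 97.2 y = 41401.05
Solving the 2×2 system: x ≈ -37.4, y ≈ 146.9 km.

(-37.4, 146.9)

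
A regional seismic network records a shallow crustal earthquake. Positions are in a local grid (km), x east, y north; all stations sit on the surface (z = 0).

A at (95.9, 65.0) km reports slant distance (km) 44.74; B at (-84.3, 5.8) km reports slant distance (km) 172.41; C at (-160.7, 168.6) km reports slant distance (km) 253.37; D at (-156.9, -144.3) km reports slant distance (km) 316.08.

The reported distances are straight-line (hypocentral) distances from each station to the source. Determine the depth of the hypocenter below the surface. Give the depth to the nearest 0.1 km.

Each station gives a sphere (x−x_i)² + (y−y_i)² + z² = d_i² (stations at z=0).
Subtracting the A sphere from B and C: z² cancels, leaving linear equations in x and y:
-360.4 x − 118.4 y = -34005.22
-513.2 x + 207.2 y = -21366.05
Solving: x ≈ 70.701, y ≈ 71.997 km (keep extra digits for the depth step; rounded: 70.7, 72.0).
Then from the A sphere: z² = 44.74² − (x − 95.9)² − (y − 65.0)² with x = 70.701, y = 71.997, so z ≈ 36.300 ≈ 36.3 km.

36.3 km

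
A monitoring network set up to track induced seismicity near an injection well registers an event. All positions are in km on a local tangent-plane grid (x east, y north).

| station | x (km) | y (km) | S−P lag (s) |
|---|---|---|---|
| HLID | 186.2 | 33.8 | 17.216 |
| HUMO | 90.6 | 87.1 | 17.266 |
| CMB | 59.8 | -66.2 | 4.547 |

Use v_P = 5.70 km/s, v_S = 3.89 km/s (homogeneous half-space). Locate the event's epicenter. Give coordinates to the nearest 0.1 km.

(40.1, -118.3)

Distance from S−P lag: d = Δt · v_P v_S / (v_P − v_S) = Δt · (5.70·3.89)/(5.70−3.89) ≈ 12.2503·Δt.
So d_HLID = 210.90, d_HUMO = 211.51, d_CMB = 55.70 km.
Circle about each station: (x − 186.2)² + (y − 33.8)² = 210.90²; (x − 90.6)² + (y − 87.1)² = 211.51²; (x − 59.8)² + (y + 66.2)² = 55.70².
Subtracting the HLID equation from the HUMO and CMB equations removes the quadratic terms:
-191.2 x + 106.6 y = -20275.78
-252.8 x − 200.0 y = 13521.92
Solving the 2×2 system: x ≈ 40.1, y ≈ -118.3 km.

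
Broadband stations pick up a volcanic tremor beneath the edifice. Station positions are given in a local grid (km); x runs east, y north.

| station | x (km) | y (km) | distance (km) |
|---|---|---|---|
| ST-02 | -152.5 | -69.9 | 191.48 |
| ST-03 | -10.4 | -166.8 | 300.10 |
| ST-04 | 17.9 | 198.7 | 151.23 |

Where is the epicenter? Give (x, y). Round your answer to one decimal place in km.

(-109.1, 116.6)

Circle about each station: (x + 152.5)² + (y + 69.9)² = 191.48²; (x + 10.4)² + (y + 166.8)² = 300.10²; (x − 17.9)² + (y − 198.7)² = 151.23².
Subtracting pairs of circle equations eliminates x²+y² and gives linear equations (the radical axes):
284.2 x − 193.8 y = -53607.28
340.8 x + 537.2 y = 25453.92
Solving the 2×2 system: x ≈ -109.1, y ≈ 116.6 km.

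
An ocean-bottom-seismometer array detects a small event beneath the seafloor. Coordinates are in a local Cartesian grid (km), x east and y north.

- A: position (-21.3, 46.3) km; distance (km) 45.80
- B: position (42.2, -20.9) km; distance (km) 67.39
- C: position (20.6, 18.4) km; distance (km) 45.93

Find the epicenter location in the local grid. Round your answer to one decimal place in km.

Circle about each station: (x + 21.3)² + (y − 46.3)² = 45.80²; (x − 42.2)² + (y + 20.9)² = 67.39²; (x − 20.6)² + (y − 18.4)² = 45.93².
Subtracting the A equation from the B and C equations removes the quadratic terms:
127.0 x − 134.4 y = -2823.50
83.8 x − 55.8 y = -1846.38
Solving the 2×2 system: x ≈ -21.7, y ≈ 0.5 km.

-21.7 km east, 0.5 km north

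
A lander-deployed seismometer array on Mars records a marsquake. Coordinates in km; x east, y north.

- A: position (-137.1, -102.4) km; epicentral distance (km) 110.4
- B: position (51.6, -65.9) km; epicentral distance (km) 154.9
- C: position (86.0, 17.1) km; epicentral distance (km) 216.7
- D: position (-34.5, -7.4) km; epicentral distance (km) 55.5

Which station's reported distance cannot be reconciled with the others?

C

Solve using three stations at a time. Using A, B, D (subtract circle equations pairwise → linear system) gives (x, y) ≈ (-89.8, -2.6).
Distances from that point to each station vs reported:
  A: calculated 110.4 vs reported 110.4 → residual 0.0 km
  B: calculated 154.9 vs reported 154.9 → residual 0.0 km
  C: calculated 176.9 vs reported 216.7 → residual 39.8 km
  D: calculated 55.5 vs reported 55.5 → residual 0.0 km
A, B, D are mutually consistent (residuals ≈ 0); C is off by 39.8 km.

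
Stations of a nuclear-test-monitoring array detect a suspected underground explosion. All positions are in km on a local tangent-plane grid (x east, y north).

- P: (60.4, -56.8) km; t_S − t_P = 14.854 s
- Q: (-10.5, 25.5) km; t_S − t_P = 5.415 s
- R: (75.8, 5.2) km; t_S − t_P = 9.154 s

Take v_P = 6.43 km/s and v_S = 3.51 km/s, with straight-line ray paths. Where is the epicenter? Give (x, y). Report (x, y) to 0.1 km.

22.3 km east, 51.5 km north

Distance from S−P lag: d = Δt · v_P v_S / (v_P − v_S) = Δt · (6.43·3.51)/(6.43−3.51) ≈ 7.7292·Δt.
So d_P = 114.81, d_Q = 41.85, d_R = 70.75 km.
Circle about each station: (x − 60.4)² + (y + 56.8)² = 114.81²; (x + 10.5)² + (y − 25.5)² = 41.85²; (x − 75.8)² + (y − 5.2)² = 70.75².
Subtracting the P equation from the Q and R equations removes the quadratic terms:
-141.8 x + 164.6 y = 5316.01
30.8 x + 124.0 y = 7074.05
Solving the 2×2 system: x ≈ 22.3, y ≈ 51.5 km.
Check against P (with the unrounded x, y): √((x − 60.4)²+(y + 56.8)²) = 114.81 ≈ 114.81 km. ✓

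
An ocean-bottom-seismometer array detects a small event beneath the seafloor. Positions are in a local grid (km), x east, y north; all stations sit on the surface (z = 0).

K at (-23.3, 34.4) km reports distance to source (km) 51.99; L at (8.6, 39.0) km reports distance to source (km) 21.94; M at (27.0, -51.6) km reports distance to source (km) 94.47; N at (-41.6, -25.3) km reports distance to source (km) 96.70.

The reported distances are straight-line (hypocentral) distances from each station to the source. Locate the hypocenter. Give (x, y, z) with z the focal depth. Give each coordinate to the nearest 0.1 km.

(26.7, 42.1, 12.0)

Each station gives a sphere (x−x_i)² + (y−y_i)² + z² = d_i² (stations at z=0).
Subtracting the K sphere from L and M: z² cancels, leaving linear equations in x and y:
63.8 x + 9.2 y = 2090.31
100.6 x − 172.0 y = -4556.31
Solving: x ≈ 26.692, y ≈ 42.102 km (keep extra digits for the depth step; rounded: 26.7, 42.1).
Then from the K sphere: z² = 51.99² − (x + 23.3)² − (y − 34.4)² with x = 26.692, y = 42.102, so z ≈ 12.018 ≈ 12.0 km.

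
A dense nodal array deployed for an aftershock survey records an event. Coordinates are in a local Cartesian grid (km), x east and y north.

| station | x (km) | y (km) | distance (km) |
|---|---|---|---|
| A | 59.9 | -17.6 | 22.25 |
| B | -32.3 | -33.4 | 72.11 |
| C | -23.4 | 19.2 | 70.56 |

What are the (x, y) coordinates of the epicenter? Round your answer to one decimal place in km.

Circle about each station: (x − 59.9)² + (y + 17.6)² = 22.25²; (x + 32.3)² + (y + 33.4)² = 72.11²; (x + 23.4)² + (y − 19.2)² = 70.56².
Subtracting the A equation from the B and C equations removes the quadratic terms:
-184.4 x − 31.6 y = -6443.71
-166.6 x + 73.6 y = -7465.22
Solving the 2×2 system: x ≈ 37.7, y ≈ -16.1 km.

37.7 km east, -16.1 km north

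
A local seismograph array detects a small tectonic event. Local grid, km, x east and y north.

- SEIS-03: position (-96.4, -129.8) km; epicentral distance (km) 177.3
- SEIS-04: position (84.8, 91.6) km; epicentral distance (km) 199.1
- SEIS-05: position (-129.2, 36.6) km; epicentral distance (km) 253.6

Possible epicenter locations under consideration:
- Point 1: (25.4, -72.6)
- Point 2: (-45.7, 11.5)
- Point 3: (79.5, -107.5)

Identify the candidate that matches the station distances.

For each candidate, compare |candidate − station| to the reported distance:
Point 1: residuals SEIS-03 42.7, SEIS-04 24.5, SEIS-05 64.3 → max 64.3 km
Point 2: residuals SEIS-03 27.2, SEIS-04 46.0, SEIS-05 166.4 → max 166.4 km
Point 3: residuals SEIS-03 0.0, SEIS-04 0.1, SEIS-05 0.0 → max 0.1 km
Only Point 3 has all residuals ≈ 0.

Point 3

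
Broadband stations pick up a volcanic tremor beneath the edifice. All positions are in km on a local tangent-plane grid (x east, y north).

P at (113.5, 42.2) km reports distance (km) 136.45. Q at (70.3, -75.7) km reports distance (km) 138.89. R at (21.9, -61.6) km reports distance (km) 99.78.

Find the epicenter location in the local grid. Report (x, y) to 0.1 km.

(-22.2, 27.9)

Circle about each station: (x − 113.5)² + (y − 42.2)² = 136.45²; (x − 70.3)² + (y + 75.7)² = 138.89²; (x − 21.9)² + (y + 61.6)² = 99.78².
Subtracting the P equation from the Q and R equations removes the quadratic terms:
-86.4 x − 235.8 y = -4662.34
-183.2 x − 207.6 y = -1726.37
Solving the 2×2 system: x ≈ -22.2, y ≈ 27.9 km.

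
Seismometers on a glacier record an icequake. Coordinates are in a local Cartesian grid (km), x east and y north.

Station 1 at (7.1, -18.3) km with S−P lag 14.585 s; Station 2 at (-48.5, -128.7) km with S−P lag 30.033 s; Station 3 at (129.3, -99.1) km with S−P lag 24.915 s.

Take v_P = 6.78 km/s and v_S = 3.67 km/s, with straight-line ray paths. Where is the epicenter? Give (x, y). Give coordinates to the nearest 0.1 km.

Distance from S−P lag: d = Δt · v_P v_S / (v_P − v_S) = Δt · (6.78·3.67)/(6.78−3.67) ≈ 8.0008·Δt.
So d_Station 1 = 116.69, d_Station 2 = 240.29, d_Station 3 = 199.34 km.
Circle about each station: (x − 7.1)² + (y + 18.3)² = 116.69²; (x + 48.5)² + (y + 128.7)² = 240.29²; (x − 129.3)² + (y + 99.1)² = 199.34².
Subtracting the Station 1 equation from the Station 2 and Station 3 equations removes the quadratic terms:
-111.2 x − 220.8 y = -25592.09
244.4 x − 161.6 y = 34.12
Solving the 2×2 system: x ≈ 57.6, y ≈ 86.9 km.

57.6 km east, 86.9 km north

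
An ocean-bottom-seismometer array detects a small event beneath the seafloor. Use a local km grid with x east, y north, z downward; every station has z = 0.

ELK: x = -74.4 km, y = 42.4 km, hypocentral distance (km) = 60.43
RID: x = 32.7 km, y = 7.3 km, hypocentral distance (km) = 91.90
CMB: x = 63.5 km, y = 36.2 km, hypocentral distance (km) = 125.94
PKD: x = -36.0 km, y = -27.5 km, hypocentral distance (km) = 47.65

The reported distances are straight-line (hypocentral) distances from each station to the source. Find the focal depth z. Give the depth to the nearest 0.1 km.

Each station gives a sphere (x−x_i)² + (y−y_i)² + z² = d_i² (stations at z=0).
Subtracting the ELK sphere from RID and CMB: z² cancels, leaving linear equations in x and y:
214.2 x − 70.2 y = -11004.37
275.8 x − 12.4 y = -14199.53
Solving: x ≈ -51.502, y ≈ -0.391 km (keep extra digits for the depth step; rounded: -51.5, -0.4).
Then from the ELK sphere: z² = 60.43² − (x + 74.4)² − (y − 42.4)² with x = -51.502, y = -0.391, so z ≈ 36.006 ≈ 36.0 km.

depth ≈ 36.0 km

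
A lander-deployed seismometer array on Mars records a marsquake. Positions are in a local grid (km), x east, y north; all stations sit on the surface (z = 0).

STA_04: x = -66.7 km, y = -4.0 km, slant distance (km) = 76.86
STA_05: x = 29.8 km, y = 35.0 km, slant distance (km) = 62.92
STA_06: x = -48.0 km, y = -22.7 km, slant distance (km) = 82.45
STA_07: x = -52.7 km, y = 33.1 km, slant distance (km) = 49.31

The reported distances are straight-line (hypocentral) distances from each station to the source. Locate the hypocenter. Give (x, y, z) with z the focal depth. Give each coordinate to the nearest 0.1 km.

Each station gives a sphere (x−x_i)² + (y−y_i)² + z² = d_i² (stations at z=0).
Subtracting the STA_04 sphere from STA_05 and STA_06: z² cancels, leaving linear equations in x and y:
193.0 x + 78.0 y = -403.32
37.4 x − 37.4 y = -2536.14
Solving: x ≈ -21.006, y ≈ 46.805 km (keep extra digits for the depth step; rounded: -21.0, 46.8).
Then from the STA_04 sphere: z² = 76.86² − (x + 66.7)² − (y + 4.0)² with x = -21.006, y = 46.805, so z ≈ 35.190 ≈ 35.2 km.
Check against STA_07 (with the unrounded solution): distance 49.30 ≈ 49.31 km. ✓

(-21.0, 46.8, 35.2)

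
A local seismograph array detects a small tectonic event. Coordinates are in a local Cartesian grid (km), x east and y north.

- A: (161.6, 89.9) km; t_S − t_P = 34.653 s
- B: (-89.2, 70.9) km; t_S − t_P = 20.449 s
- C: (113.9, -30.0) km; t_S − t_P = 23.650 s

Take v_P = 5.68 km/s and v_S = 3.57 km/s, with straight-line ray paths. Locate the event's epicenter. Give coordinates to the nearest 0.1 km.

-92.3 km east, -125.6 km north

Distance from S−P lag: d = Δt · v_P v_S / (v_P − v_S) = Δt · (5.68·3.57)/(5.68−3.57) ≈ 9.6102·Δt.
So d_A = 333.02, d_B = 196.52, d_C = 227.28 km.
Circle about each station: (x − 161.6)² + (y − 89.9)² = 333.02²; (x + 89.2)² + (y − 70.9)² = 196.52²; (x − 113.9)² + (y + 30.0)² = 227.28².
Subtracting pairs of circle equations eliminates x²+y² and gives linear equations (the radical axes):
-501.6 x − 38.0 y = 51069.09
-95.4 x − 239.8 y = 38922.76
Solving the 2×2 system: x ≈ -92.3, y ≈ -125.6 km.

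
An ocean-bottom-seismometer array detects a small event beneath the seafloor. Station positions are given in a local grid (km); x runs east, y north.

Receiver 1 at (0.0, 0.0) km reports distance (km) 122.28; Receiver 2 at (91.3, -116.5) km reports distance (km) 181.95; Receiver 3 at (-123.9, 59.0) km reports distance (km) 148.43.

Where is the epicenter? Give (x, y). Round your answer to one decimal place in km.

(-87.9, -85.0)

Circle about each station: x² + y² = 122.28²; (x − 91.3)² + (y + 116.5)² = 181.95²; (x + 123.9)² + (y − 59.0)² = 148.43².
Subtracting the Receiver 1 equation from the Receiver 2 and Receiver 3 equations removes the quadratic terms:
182.6 x − 233.0 y = 3754.54
-247.8 x + 118.0 y = 11753.14
Solving the 2×2 system: x ≈ -87.9, y ≈ -85.0 km.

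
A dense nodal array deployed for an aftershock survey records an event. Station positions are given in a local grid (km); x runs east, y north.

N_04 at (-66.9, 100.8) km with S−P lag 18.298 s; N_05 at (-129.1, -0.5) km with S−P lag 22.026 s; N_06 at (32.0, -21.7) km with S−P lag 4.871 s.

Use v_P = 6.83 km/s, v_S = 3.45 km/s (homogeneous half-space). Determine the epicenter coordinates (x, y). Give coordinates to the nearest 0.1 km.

Distance from S−P lag: d = Δt · v_P v_S / (v_P − v_S) = Δt · (6.83·3.45)/(6.83−3.45) ≈ 6.9714·Δt.
So d_N_04 = 127.56, d_N_05 = 153.55, d_N_06 = 33.96 km.
Circle about each station: (x + 66.9)² + (y − 100.8)² = 127.56²; (x + 129.1)² + (y + 0.5)² = 153.55²; (x − 32.0)² + (y + 21.7)² = 33.96².
Subtracting pairs of circle equations eliminates x²+y² and gives linear equations (the radical axes):
-124.4 x − 202.6 y = -5275.24
197.8 x − 245.0 y = 1976.91
Solving the 2×2 system: x ≈ 24.0, y ≈ 11.3 km.

(24.0, 11.3)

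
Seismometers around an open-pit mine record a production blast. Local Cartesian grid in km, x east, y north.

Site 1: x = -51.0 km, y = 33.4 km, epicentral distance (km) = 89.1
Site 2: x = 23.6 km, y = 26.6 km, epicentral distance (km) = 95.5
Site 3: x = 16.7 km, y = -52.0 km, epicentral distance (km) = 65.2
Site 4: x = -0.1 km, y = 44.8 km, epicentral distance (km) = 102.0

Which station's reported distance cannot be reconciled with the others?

Solve using three stations at a time. Using Site 1, Site 2, Site 4 (subtract circle equations pairwise → linear system) gives (x, y) ≈ (-29.2, -52.9).
Distances from that point to each station vs reported:
  Site 1: calculated 89.0 vs reported 89.1 → residual 0.1 km
  Site 2: calculated 95.4 vs reported 95.5 → residual 0.1 km
  Site 3: calculated 45.9 vs reported 65.2 → residual 19.3 km
  Site 4: calculated 101.9 vs reported 102.0 → residual 0.1 km
Site 1, Site 2, Site 4 are mutually consistent (residuals ≈ 0); Site 3 is off by 19.3 km.

Site 3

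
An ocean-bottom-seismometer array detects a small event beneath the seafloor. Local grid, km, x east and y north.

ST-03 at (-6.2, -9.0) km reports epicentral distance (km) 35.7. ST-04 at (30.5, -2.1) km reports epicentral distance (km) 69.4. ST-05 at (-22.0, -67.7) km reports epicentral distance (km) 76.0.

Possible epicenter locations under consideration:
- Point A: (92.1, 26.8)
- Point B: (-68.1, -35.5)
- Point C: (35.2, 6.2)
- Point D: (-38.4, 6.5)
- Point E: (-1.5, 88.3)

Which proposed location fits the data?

Point D

For each candidate, compare |candidate − station| to the reported distance:
Point A: residuals ST-03 68.9, ST-04 1.4, ST-05 72.2 → max 72.2 km
Point B: residuals ST-03 31.6, ST-04 34.7, ST-05 19.8 → max 34.7 km
Point C: residuals ST-03 8.4, ST-04 59.9, ST-05 17.5 → max 59.9 km
Point D: residuals ST-03 0.0, ST-04 0.0, ST-05 0.0 → max 0.0 km
Point E: residuals ST-03 61.7, ST-04 26.5, ST-05 81.3 → max 81.3 km
Only Point D has all residuals ≈ 0.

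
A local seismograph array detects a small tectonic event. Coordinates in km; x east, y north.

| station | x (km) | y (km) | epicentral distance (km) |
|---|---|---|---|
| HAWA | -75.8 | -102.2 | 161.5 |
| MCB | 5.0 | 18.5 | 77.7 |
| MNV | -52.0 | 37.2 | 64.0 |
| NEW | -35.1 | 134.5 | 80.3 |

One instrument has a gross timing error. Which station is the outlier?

Solve using three stations at a time. Using HAWA, MCB, NEW (subtract circle equations pairwise → linear system) gives (x, y) ≈ (-61.5, 58.7).
Distances from that point to each station vs reported:
  HAWA: calculated 161.5 vs reported 161.5 → residual 0.0 km
  MCB: calculated 77.7 vs reported 77.7 → residual 0.0 km
  MNV: calculated 23.5 vs reported 64.0 → residual 40.5 km
  NEW: calculated 80.3 vs reported 80.3 → residual 0.0 km
HAWA, MCB, NEW are mutually consistent (residuals ≈ 0); MNV is off by 40.5 km.

MNV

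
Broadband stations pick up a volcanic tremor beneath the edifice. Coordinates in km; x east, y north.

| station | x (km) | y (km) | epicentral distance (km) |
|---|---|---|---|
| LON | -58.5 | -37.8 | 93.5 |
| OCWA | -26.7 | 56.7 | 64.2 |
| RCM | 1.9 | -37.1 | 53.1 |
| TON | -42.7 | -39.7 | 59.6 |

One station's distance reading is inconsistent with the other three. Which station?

Solve using three stations at a time. Using LON, OCWA, RCM (subtract circle equations pairwise → linear system) gives (x, y) ≈ (20.1, 12.8).
Distances from that point to each station vs reported:
  LON: calculated 93.5 vs reported 93.5 → residual 0.0 km
  OCWA: calculated 64.2 vs reported 64.2 → residual 0.0 km
  RCM: calculated 53.1 vs reported 53.1 → residual 0.0 km
  TON: calculated 81.9 vs reported 59.6 → residual 22.3 km
LON, OCWA, RCM are mutually consistent (residuals ≈ 0); TON is off by 22.3 km.

TON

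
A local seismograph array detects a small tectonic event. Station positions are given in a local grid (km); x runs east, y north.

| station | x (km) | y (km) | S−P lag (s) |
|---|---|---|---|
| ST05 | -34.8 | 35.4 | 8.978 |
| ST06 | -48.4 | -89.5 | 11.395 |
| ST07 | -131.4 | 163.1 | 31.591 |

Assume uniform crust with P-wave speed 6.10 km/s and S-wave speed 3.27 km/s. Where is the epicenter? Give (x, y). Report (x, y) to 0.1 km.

-6.3 km east, -21.1 km north

Distance from S−P lag: d = Δt · v_P v_S / (v_P − v_S) = Δt · (6.10·3.27)/(6.10−3.27) ≈ 7.0484·Δt.
So d_ST05 = 63.28, d_ST06 = 80.32, d_ST07 = 222.67 km.
Circle about each station: (x + 34.8)² + (y − 35.4)² = 63.28²; (x + 48.4)² + (y + 89.5)² = 80.32²; (x + 131.4)² + (y − 163.1)² = 222.67².
Subtracting the ST05 equation from the ST06 and ST07 equations removes the quadratic terms:
-27.2 x − 249.8 y = 5441.67
-193.2 x + 255.4 y = -4174.20
Solving the 2×2 system: x ≈ -6.3, y ≈ -21.1 km.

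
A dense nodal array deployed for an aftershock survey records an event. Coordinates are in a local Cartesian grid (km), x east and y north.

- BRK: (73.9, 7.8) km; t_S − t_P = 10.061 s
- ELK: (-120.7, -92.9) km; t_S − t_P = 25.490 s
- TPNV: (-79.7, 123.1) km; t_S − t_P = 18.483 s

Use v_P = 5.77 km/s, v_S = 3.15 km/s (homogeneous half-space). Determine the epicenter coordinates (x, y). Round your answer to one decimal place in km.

Distance from S−P lag: d = Δt · v_P v_S / (v_P − v_S) = Δt · (5.77·3.15)/(5.77−3.15) ≈ 6.9372·Δt.
So d_BRK = 69.80, d_ELK = 176.83, d_TPNV = 128.22 km.
Circle about each station: (x − 73.9)² + (y − 7.8)² = 69.80²; (x + 120.7)² + (y + 92.9)² = 176.83²; (x + 79.7)² + (y − 123.1)² = 128.22².
Subtracting pairs of circle equations eliminates x²+y² and gives linear equations (the radical axes):
-389.2 x − 201.4 y = -8719.96
-307.2 x + 230.6 y = 4415.32
Solving the 2×2 system: x ≈ 7.4, y ≈ 29.0 km.
Check against BRK (with the unrounded x, y): √((x − 73.9)²+(y − 7.8)²) = 69.80 ≈ 69.80 km. ✓

7.4 km east, 29.0 km north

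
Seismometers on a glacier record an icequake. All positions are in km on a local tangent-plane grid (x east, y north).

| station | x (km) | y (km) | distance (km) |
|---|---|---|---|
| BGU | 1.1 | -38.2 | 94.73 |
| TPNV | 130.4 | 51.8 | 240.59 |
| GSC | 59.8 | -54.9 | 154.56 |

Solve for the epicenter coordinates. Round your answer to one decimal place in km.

(-93.6, -36.0)

Circle about each station: (x − 1.1)² + (y + 38.2)² = 94.73²; (x − 130.4)² + (y − 51.8)² = 240.59²; (x − 59.8)² + (y + 54.9)² = 154.56².
Subtracting the BGU equation from the TPNV and GSC equations removes the quadratic terms:
258.6 x + 180.0 y = -30682.83
117.4 x − 33.4 y = -9785.42
Solving the 2×2 system: x ≈ -93.6, y ≈ -36.0 km.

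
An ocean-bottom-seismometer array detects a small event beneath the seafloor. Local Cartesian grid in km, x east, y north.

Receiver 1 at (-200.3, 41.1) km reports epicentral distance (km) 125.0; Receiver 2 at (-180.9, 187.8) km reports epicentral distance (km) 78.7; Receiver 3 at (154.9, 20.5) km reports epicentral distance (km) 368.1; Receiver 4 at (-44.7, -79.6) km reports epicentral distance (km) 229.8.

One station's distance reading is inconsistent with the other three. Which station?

Solve using three stations at a time. Using Receiver 1, Receiver 2, Receiver 4 (subtract circle equations pairwise → linear system) gives (x, y) ≈ (-120.5, 137.3).
Distances from that point to each station vs reported:
  Receiver 1: calculated 125.0 vs reported 125.0 → residual 0.0 km
  Receiver 2: calculated 78.7 vs reported 78.7 → residual 0.0 km
  Receiver 3: calculated 299.2 vs reported 368.1 → residual 68.9 km
  Receiver 4: calculated 229.8 vs reported 229.8 → residual 0.0 km
Receiver 1, Receiver 2, Receiver 4 are mutually consistent (residuals ≈ 0); Receiver 3 is off by 68.9 km.

Receiver 3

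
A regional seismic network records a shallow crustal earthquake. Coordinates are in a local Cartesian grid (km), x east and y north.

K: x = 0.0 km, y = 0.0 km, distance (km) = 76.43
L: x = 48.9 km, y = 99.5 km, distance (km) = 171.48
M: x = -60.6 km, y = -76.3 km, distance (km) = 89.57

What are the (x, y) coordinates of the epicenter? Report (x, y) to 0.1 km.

Circle about each station: x² + y² = 76.43²; (x − 48.9)² + (y − 99.5)² = 171.48²; (x + 60.6)² + (y + 76.3)² = 89.57².
Subtracting pairs of circle equations eliminates x²+y² and gives linear equations (the radical axes):
97.8 x + 199.0 y = -11272.39
-121.2 x − 152.6 y = 7312.81
Solving the 2×2 system: x ≈ 28.8, y ≈ -70.8 km.

x ≈ 28.8 km, y ≈ -70.8 km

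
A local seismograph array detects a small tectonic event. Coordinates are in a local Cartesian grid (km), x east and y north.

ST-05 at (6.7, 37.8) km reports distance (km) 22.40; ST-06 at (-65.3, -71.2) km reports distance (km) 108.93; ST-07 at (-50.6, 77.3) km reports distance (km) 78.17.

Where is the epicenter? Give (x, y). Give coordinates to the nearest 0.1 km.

-1.1 km east, 16.8 km north

Circle about each station: (x − 6.7)² + (y − 37.8)² = 22.40²; (x + 65.3)² + (y + 71.2)² = 108.93²; (x + 50.6)² + (y − 77.3)² = 78.17².
Subtracting the ST-05 equation from the ST-06 and ST-07 equations removes the quadratic terms:
-144.0 x − 218.0 y = -3504.18
-114.6 x + 79.0 y = 1453.13
Solving the 2×2 system: x ≈ -1.1, y ≈ 16.8 km.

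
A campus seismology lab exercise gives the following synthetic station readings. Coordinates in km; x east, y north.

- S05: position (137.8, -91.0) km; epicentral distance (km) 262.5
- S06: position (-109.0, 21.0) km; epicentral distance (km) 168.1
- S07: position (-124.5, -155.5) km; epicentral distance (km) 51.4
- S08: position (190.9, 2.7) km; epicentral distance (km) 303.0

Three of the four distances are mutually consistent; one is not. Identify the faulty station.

S05

Solve using three stations at a time. Using S06, S07, S08 (subtract circle equations pairwise → linear system) gives (x, y) ≈ (-74.5, -143.5).
Distances from that point to each station vs reported:
  S05: calculated 218.7 vs reported 262.5 → residual 43.8 km
  S06: calculated 168.1 vs reported 168.1 → residual 0.0 km
  S07: calculated 51.4 vs reported 51.4 → residual 0.0 km
  S08: calculated 303.0 vs reported 303.0 → residual 0.0 km
S06, S07, S08 are mutually consistent (residuals ≈ 0); S05 is off by 43.8 km.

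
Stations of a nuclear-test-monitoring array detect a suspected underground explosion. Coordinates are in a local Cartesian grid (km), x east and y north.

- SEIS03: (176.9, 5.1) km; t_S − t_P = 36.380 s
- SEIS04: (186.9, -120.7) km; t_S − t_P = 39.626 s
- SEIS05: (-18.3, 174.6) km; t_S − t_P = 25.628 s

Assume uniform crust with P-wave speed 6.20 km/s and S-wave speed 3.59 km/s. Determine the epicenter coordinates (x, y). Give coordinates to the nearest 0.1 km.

Distance from S−P lag: d = Δt · v_P v_S / (v_P − v_S) = Δt · (6.20·3.59)/(6.20−3.59) ≈ 8.5280·Δt.
So d_SEIS03 = 310.25, d_SEIS04 = 337.93, d_SEIS05 = 218.55 km.
Circle about each station: (x − 176.9)² + (y − 5.1)² = 310.25²; (x − 186.9)² + (y + 120.7)² = 337.93²; (x + 18.3)² + (y − 174.6)² = 218.55².
Subtracting the SEIS03 equation from the SEIS04 and SEIS05 equations removes the quadratic terms:
20.0 x − 251.6 y = 238.86
-390.4 x + 339.0 y = 47991.39
Solving the 2×2 system: x ≈ -132.9, y ≈ -11.5 km.

-132.9 km east, -11.5 km north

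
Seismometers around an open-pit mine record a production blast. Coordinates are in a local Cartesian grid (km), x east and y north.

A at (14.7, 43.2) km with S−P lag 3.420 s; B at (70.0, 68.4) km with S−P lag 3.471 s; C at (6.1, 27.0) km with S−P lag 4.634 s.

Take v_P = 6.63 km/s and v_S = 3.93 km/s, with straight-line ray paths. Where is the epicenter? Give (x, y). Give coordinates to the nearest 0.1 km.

47.7 km east, 43.4 km north

Distance from S−P lag: d = Δt · v_P v_S / (v_P − v_S) = Δt · (6.63·3.93)/(6.63−3.93) ≈ 9.6503·Δt.
So d_A = 33.00, d_B = 33.50, d_C = 44.72 km.
Circle about each station: (x − 14.7)² + (y − 43.2)² = 33.00²; (x − 70.0)² + (y − 68.4)² = 33.50²; (x − 6.1)² + (y − 27.0)² = 44.72².
Subtracting the A equation from the B and C equations removes the quadratic terms:
110.6 x + 50.4 y = 7462.98
-17.2 x − 32.4 y = -2227.00
Solving the 2×2 system: x ≈ 47.7, y ≈ 43.4 km.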